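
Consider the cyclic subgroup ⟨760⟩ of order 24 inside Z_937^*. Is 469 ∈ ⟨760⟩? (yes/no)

⟨760⟩ has order 24; its elements mod 937 are {1, 14, 23, 67, 90, 163, 177, 196, 322, 323, 333, 408, 529, 604, 614, 615, 741, 760, 774, 847, 870, 914, 923, 936}.
469 is not in this set.

no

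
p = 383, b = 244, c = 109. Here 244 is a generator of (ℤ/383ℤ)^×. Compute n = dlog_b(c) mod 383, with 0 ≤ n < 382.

Baby-step giant-step with m = ceil(sqrt(382)) = 20.
Baby table (244^j mod 383 for j=0..19):
  0:1  1:244  2:171  3:360  4:133  5:280  6:146  7:5
  8:71  9:89  10:268  11:282  12:251  13:347  14:25  15:355
  16:62  17:191  18:261  19:106
Giant step factor: 244^(-20) ≡ 100 (mod 383).
Scan 109·100^i mod 383 for i = 0, 1, …:
  i=0: 109   i=1: 176   i=2: 365   i=3: 115
  i=4: 10   i=5: 234   i=6: 37   i=7: 253
  i=8: 22   i=9: 285   i=10: 158   i=11: 97
  i=12: 125   i=13: 244
Match at i=13, j=1: n = 13·20 + 1 = 261.

261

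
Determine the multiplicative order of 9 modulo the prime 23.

The order of 9 must divide p − 1 = 22 = 2 · 11.
Divisors: 1, 2, 11, 22.
Check each in increasing order: 9^1 ≡ 9;  9^2 ≡ 12;  9^11 ≡ 1.
Smallest exponent giving 1 is 11.

11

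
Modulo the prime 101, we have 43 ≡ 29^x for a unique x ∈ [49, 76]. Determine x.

62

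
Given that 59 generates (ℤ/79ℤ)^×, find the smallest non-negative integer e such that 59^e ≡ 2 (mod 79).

58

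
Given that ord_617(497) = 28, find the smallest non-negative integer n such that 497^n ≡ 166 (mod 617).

22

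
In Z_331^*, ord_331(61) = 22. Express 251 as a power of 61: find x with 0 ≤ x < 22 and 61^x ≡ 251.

13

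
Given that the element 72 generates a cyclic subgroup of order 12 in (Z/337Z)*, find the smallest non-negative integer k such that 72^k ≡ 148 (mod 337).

9

Successive powers of 72 modulo 337:
  72^0=1  72^1=72  72^2=129  72^3=189  72^4=128  72^5=117
  72^6=336  72^7=265  72^8=208  72^9=148
So 72^9 ≡ 148 (mod 337), giving k = 9.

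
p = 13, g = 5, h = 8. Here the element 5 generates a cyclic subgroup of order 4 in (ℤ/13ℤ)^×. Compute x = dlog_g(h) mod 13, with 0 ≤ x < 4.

3

Successive powers of 5 modulo 13:
  5^0=1  5^1=5  5^2=12  5^3=8
So 5^3 ≡ 8 (mod 13), giving x = 3.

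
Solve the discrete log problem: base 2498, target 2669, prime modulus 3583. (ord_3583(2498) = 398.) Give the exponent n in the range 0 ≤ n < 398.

Baby-step giant-step with m = ceil(sqrt(398)) = 20.
Baby table (2498^j mod 3583 for j=0..19):
  0:1  1:2498  2:2001  3:213  4:1790  5:3419  6:2373  7:1472
  8:898  9:246  10:1815  11:1375  12:2236  13:3214  14:2652  15:3312
  16:229  17:2345  18:3188  19:2198
Giant step factor: 2498^(-20) ≡ 339 (mod 3583).
Scan 2669·339^i mod 3583 for i = 0, 1, …:
  i=0: 2669   i=1: 1875   i=2: 1434   i=3: 2421
  i=4: 212   i=5: 208   i=6: 2435   i=7: 1375
Match at i=7, j=11: n = 7·20 + 11 = 151.

151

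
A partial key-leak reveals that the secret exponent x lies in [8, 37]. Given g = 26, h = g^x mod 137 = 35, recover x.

15

Compute 26^8 mod 137 = 122, then multiply by 26 repeatedly:
  26^8=122  26^9=21  26^10=135  26^11=85  26^12=18
  26^13=57  26^14=112  26^15=35
Found 35 at exponent 15.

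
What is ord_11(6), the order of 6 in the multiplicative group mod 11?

The order of 6 must divide p − 1 = 10 = 2 · 5.
Divisors: 1, 2, 5, 10.
Check each in increasing order: 6^1 ≡ 6;  6^2 ≡ 3;  6^5 ≡ 10;  6^10 ≡ 1.
Smallest exponent giving 1 is 10.

10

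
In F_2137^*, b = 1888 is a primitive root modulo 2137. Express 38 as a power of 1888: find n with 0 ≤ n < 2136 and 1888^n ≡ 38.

Baby-step giant-step with m = ceil(sqrt(2136)) = 47.
Baby table (1888^j mod 2137 for j=0..46):
  0:1  1:1888  2:28  3:1576  4:784  5:1388  6:582  7:398
  8:1337  9:459  10:1107  11:30  12:1078  13:840  14:266  15:13
  16:1037  17:364  18:1255  19:1644  20:948  21:1155  22:900  23:285
  24:1693  25:1569  26:390  27:1192  28:235  29:1321  30:169  31:659
  32:458  33:1356  34:2  35:1639  36:56  37:1015  38:1568  39:639
  40:1164  41:796  42:537  43:918  44:77  45:60  46:19
Giant step factor: 1888^(-47) ≡ 823 (mod 2137).
Scan 38·823^i mod 2137 for i = 0, 1, …:
  i=0: 38   i=1: 1356
Match at i=1, j=33: n = 1·47 + 33 = 80.

80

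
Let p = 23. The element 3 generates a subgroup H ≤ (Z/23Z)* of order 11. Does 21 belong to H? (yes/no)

⟨3⟩ has order 11; its elements mod 23 are {1, 2, 3, 4, 6, 8, 9, 12, 13, 16, 18}.
21 is not in this set.

no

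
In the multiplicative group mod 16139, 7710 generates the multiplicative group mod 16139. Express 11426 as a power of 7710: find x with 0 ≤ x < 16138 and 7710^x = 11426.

5748

Baby-step giant-step with m = ceil(sqrt(16138)) = 128.
Baby table (7710^j mod 16139 for j=0..127):
  0:1  1:7710  2:4163  3:12398  4:13422  5:352  6:2568  7:12866
  8:6566  9:11956  10:10931  11:152  12:9912  13:3355  14:12372  15:6630
  16:5087  17:3000  18:2813  19:13553  20:9744  21:15334  22:6965  23:5697
  24:9651  25:8420  26:7142  27:14691  28:4108  29:7962  30:10403  31:12439
  32:6752  33:9645  34:10577  35:14442  36:4859  37:4271  38:5850  39:11134
  40:15938  41:15773  42:2465  43:9547  44:13530  45:9943  46:280  47:12313
  48:3632  49:1555  50:13912  51:1726  52:8924  53:3483  54:14773  55:6907
  56:10409  57:10282  58:15591  59:3338  60:10414  61:415  62:4128  63:772
  64:12968  65:2175  66:829  67:546  68:13520  69:13538  70:7067  71:1306
  72:14663  73:14174  74:4371  75:2178  76:7820  77:13035  78:2297  79:5387
  80:8123  81:9010  82:4844  83:1594  84:7961  85:2693  86:8276  87:10493
  88:12362  89:10225  90:11874  91:8132  92:13844  93:10033  94:203  95:15786
  96:5861  97:15249  98:13314  99:6900  100:4856  101:13419  102:9500  103:6218
  104:7950  105:14717  106:10900  107:3227  108:9971  109:6353  110:15904  111:11857
  112:6174  113:7629  114:9074  115:14114  116:9802  117:10622  118:6334  119:14665
  120:13455  121:12697  122:10835  123:2386  124:13739  125:7433  126:14980  127:5116
Giant step factor: 7710^(-128) ≡ 827 (mod 16139).
Scan 11426·827^i mod 16139 for i = 0, 1, …:
  i=0: 11426   i=1: 7987   i=2: 4398   i=3: 5871
  i=4: 13617   i=5: 12376   i=6: 2826   i=7: 13086
  i=8: 8992   i=9: 12444     …   i=43: 2139
  i=44: 9802
Match at i=44, j=116: x = 44·128 + 116 = 5748.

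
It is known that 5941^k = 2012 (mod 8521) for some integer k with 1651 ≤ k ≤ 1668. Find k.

1652

Compute 5941^1651 mod 8521 = 3870, then multiply by 5941 repeatedly:
  5941^1651=3870  5941^1652=2012
Found 2012 at exponent 1652.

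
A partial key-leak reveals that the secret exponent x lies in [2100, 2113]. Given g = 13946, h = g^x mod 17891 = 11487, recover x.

Compute 13946^2100 mod 17891 = 7418, then multiply by 13946 repeatedly:
  13946^2100=7418  13946^2101=5666  13946^2102=11380  13946^2103=12310  13946^2104=11115
  13946^2105=2166  13946^2106=7028  13946^2107=5590  13946^2108=7053  13946^2109=14311
  13946^2110=7101  13946^2111=3861  13946^2112=11487
Found 11487 at exponent 2112.

2112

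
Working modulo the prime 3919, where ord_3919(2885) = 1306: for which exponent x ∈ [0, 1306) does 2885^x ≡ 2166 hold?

981

Baby-step giant-step with m = ceil(sqrt(1306)) = 37.
Baby table (2885^j mod 3919 for j=0..36):
  0:1  1:2885  2:3188  3:3406  4:1377  5:2698  6:596  7:2938
  8:3252  9:3853  10:1621  11:1218  12:2506  13:3174  14:2206  15:3773
  16:2042  17:913  18:437  19:2746  20:1911  21:3121  22:2142  23:3326
  24:1798  25:2393  26:2446  27:2510  28:2957  29:3201  30:1721  31:3631
  32:3867  33:2821  34:2741  35:3162  36:2857
Giant step factor: 2885^(-37) ≡ 3546 (mod 3919).
Scan 2166·3546^i mod 3919 for i = 0, 1, …:
  i=0: 2166   i=1: 3315   i=2: 1909   i=3: 1201
  i=4: 2712   i=5: 3445   i=6: 447   i=7: 1786
  i=8: 52   i=9: 199     …   i=25: 560
  i=26: 2746
Match at i=26, j=19: x = 26·37 + 19 = 981.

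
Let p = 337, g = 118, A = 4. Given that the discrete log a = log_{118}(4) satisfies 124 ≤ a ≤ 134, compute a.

Compute 118^124 mod 337 = 37, then multiply by 118 repeatedly:
  118^124=37  118^125=322  118^126=252  118^127=80  118^128=4
Found 4 at exponent 128.

128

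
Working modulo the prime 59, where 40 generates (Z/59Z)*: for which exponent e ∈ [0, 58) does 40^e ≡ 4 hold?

26

Successive powers of 40 modulo 59:
  40^0=1  40^1=40  40^2=7  40^3=44  40^4=49  40^5=13
  40^6=48  40^7=32  40^8=41  40^9=47  40^10=51  40^11=34
  40^12=3  40^13=2  40^14=21  40^15=14  40^16=29  40^17=39
  40^18=26  40^19=37  40^20=5  40^21=23  40^22=35  40^23=43
  40^24=9  40^25=6  40^26=4
So 40^26 ≡ 4 (mod 59), giving e = 26.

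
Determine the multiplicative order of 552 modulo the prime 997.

996

The order of 552 must divide p − 1 = 996 = 2^2 · 3 · 83.
Divisors: 1, 2, 3, 4, 6, 12, 83, 166, 249, 332, 498, 996.
Check each in increasing order: 552^1 ≡ 552;  552^2 ≡ 619;  552^3 ≡ 714;  552^4 ≡ 313;  552^6 ≡ 329;  552^12 ≡ 565;  552^83 ≡ 252;  552^166 ≡ 693;  552^249 ≡ 161;  552^332 ≡ 692;  552^498 ≡ 996;  552^996 ≡ 1.
Smallest exponent giving 1 is 996.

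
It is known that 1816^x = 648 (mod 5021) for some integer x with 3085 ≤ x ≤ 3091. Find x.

3091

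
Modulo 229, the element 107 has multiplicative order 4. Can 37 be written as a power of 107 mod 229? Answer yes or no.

⟨107⟩ has order 4; its elements mod 229 are {1, 107, 122, 228}.
37 is not in this set.

no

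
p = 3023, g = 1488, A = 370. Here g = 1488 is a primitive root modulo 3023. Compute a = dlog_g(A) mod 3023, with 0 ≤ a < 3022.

Baby-step giant-step with m = ceil(sqrt(3022)) = 55.
Baby table (1488^j mod 3023 for j=0..54):
  0:1  1:1488  2:1308  3:2515  4:2869  5:596  6:1109  7:2657
  8:2555  9:1929  10:1525  11:1950  12:2543  13:2211  14:944  15:2000
  16:1368  17:1105  18:2751  19:346  20:938  21:2141  22:2589  23:1130
  24:652  25:2816  26:330  27:1314  28:2374  29:1648  30:571  31:185
  32:187  33:140  34:2756  35:1740  36:1432  37:2624  38:1819  39:1087
  40:151  41:986  42:1013  43:1890  44:930  45:2329  46:1194  47:2171
  48:1884  49:1071  50:527  51:1219  52:72  53:1331  54:463
Giant step factor: 1488^(-55) ≡ 2892 (mod 3023).
Scan 370·2892^i mod 3023 for i = 0, 1, …:
  i=0: 370   i=1: 2921   i=2: 1270   i=3: 2918
  i=4: 1663   i=5: 2826   i=6: 1623   i=7: 2020
  i=8: 1404   i=9: 479     …   i=24: 1423
  i=25: 1013
Match at i=25, j=42: a = 25·55 + 42 = 1417.

1417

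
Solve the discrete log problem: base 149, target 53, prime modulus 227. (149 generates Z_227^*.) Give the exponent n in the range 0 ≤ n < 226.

102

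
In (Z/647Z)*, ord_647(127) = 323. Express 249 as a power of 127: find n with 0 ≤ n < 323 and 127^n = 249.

Baby-step giant-step with m = ceil(sqrt(323)) = 18.
Baby table (127^j mod 647 for j=0..17):
  0:1  1:127  2:601  3:628  4:175  5:227  6:361  7:557
  8:216  9:258  10:416  11:425  12:274  13:507  14:336  15:617
  16:72  17:86
Giant step factor: 127^(-18) ≡ 42 (mod 647).
Scan 249·42^i mod 647 for i = 0, 1, …:
  i=0: 249   i=1: 106   i=2: 570   i=3: 1
Match at i=3, j=0: n = 3·18 + 0 = 54.

54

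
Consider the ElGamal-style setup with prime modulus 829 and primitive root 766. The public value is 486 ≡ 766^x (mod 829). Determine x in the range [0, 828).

603

Baby-step giant-step with m = ceil(sqrt(828)) = 29.
Baby table (766^j mod 829 for j=0..28):
  0:1  1:766  2:653  3:311  4:303  5:807  6:557  7:556
  8:619  9:795  10:484  11:181  12:203  13:475  14:748  15:129
  16:163  17:508  18:327  19:124  20:478  21:559  22:430  23:267
  24:588  25:261  26:137  27:488  28:758
Giant step factor: 766^(-29) ≡ 230 (mod 829).
Scan 486·230^i mod 829 for i = 0, 1, …:
  i=0: 486   i=1: 694   i=2: 452   i=3: 335
  i=4: 782   i=5: 796   i=6: 700   i=7: 174
  i=8: 228   i=9: 213     …   i=19: 531
  i=20: 267
Match at i=20, j=23: x = 20·29 + 23 = 603.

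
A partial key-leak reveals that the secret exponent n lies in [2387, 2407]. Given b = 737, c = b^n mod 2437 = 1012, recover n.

2394

Compute 737^2387 mod 2437 = 153, then multiply by 737 repeatedly:
  737^2387=153  737^2388=659  737^2389=720  737^2390=1811  737^2391=1668
  737^2392=1068  737^2393=2402  737^2394=1012
Found 1012 at exponent 2394.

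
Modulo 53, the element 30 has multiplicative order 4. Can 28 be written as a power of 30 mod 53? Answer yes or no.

⟨30⟩ has order 4; its elements mod 53 are {1, 23, 30, 52}.
28 is not in this set.

no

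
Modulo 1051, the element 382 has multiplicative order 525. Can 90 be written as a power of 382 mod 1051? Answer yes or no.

no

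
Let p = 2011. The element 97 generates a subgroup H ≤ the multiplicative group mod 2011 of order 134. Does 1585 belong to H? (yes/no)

no

1585 ∈ ⟨97⟩ iff 1585^134 ≡ 1 (mod 2011), since |⟨97⟩| = 134.
1585^134 mod 2011 = 205.
Since 205 ≠ 1, 1585 does not lie in the subgroup.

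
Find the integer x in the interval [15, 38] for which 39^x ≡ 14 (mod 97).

31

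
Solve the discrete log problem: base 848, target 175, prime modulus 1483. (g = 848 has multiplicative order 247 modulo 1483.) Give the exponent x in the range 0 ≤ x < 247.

Baby-step giant-step with m = ceil(sqrt(247)) = 16.
Baby table (848^j mod 1483 for j=0..15):
  0:1  1:848  2:1332  3:973  4:556  5:1377  6:575  7:1176
  8:672  9:384  10:855  11:1336  12:1399  13:1435  14:820  15:1316
Giant step factor: 848^(-16) ≡ 1130 (mod 1483).
Scan 175·1130^i mod 1483 for i = 0, 1, …:
  i=0: 175   i=1: 511   i=2: 543   i=3: 1111
  i=4: 812   i=5: 1066   i=6: 384
Match at i=6, j=9: x = 6·16 + 9 = 105.

105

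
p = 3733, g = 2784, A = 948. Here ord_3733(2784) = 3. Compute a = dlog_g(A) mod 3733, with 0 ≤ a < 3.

Successive powers of 2784 modulo 3733:
  2784^0=1  2784^1=2784  2784^2=948
So 2784^2 ≡ 948 (mod 3733), giving a = 2.

2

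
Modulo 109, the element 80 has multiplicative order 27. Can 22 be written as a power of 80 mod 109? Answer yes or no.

yes

22 ∈ ⟨80⟩ iff 22^27 ≡ 1 (mod 109), since |⟨80⟩| = 27.
22^27 mod 109 = 1.
Since 1 = 1, 22 lies in the subgroup.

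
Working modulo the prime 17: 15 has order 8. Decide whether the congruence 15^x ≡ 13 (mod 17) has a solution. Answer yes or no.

⟨15⟩ has order 8; its elements mod 17 are {1, 2, 4, 8, 9, 13, 15, 16}.
13 is in this set.

yes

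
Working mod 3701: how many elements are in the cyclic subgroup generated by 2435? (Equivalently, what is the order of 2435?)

1850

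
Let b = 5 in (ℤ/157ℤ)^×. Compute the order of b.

156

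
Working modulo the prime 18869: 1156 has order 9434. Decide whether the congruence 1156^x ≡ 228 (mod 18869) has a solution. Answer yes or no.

yes

228 ∈ ⟨1156⟩ iff 228^9434 ≡ 1 (mod 18869), since |⟨1156⟩| = 9434.
228^9434 mod 18869 = 1.
Since 1 = 1, 228 lies in the subgroup.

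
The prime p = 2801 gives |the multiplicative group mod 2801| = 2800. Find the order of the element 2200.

400

The order of 2200 must divide p − 1 = 2800 = 2^4 · 5^2 · 7.
Divisors: 1, 2, 4, 5, 7, 8, 10, 14, 16, 20, 25, 28, 35, 40, 50, 56, 70, 80, 100, 112, 140, 175, 200, 280, 350, 400, 560, 700, 1400, 2800.
Check each in increasing order: 2200^1 ≡ 2200;  2200^2 ≡ 2673;  2200^4 ≡ 2379;  2200^5 ≡ 1532;  2200^7 ≡ 2775;  2200^8 ≡ 1621;  2200^10 ≡ 2587;  2200^14 ≡ 676;  2200^16 ≡ 303;  2200^20 ≡ 980;  2200^25 ≡ 24;  2200^28 ≡ 413;  2200^35 ≡ 466;  2200^40 ≡ 2458;  2200^50 ≡ 576;  2200^56 ≡ 2509;  2200^70 ≡ 1479;  2200^80 ≡ 7;  2200^100 ≡ 1258;  2200^112 ≡ 1234;  2200^140 ≡ 2661;  2200^175 ≡ 1984;  2200^200 ≡ 2800;  2200^280 ≡ 2794;  2200^350 ≡ 851;  2200^400 ≡ 1.
Smallest exponent giving 1 is 400.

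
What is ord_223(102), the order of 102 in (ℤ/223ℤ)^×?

222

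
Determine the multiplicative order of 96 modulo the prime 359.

The order of 96 must divide p − 1 = 358 = 2 · 179.
Divisors: 1, 2, 179, 358.
Check each in increasing order: 96^1 ≡ 96;  96^2 ≡ 241;  96^179 ≡ 1.
Smallest exponent giving 1 is 179.

179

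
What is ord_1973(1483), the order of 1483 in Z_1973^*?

The order of 1483 must divide p − 1 = 1972 = 2^2 · 17 · 29.
Divisors: 1, 2, 4, 17, 29, 34, 58, 68, 116, 493, 986, 1972.
Check each in increasing order: 1483^1 ≡ 1483;  1483^2 ≡ 1367;  1483^4 ≡ 258;  1483^17 ≡ 1960;  1483^29 ≡ 1132;  1483^34 ≡ 169;  1483^58 ≡ 947;  1483^68 ≡ 939;  1483^116 ≡ 1067;  1483^493 ≡ 1972;  1483^986 ≡ 1.
Smallest exponent giving 1 is 986.

986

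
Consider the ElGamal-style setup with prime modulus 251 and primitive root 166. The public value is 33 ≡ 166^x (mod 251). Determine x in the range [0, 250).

63

Baby-step giant-step with m = ceil(sqrt(250)) = 16.
Baby table (166^j mod 251 for j=0..15):
  0:1  1:166  2:197  3:72  4:155  5:128  6:164  7:116
  8:180  9:11  10:69  11:159  12:39  13:199  14:153  15:47
Giant step factor: 166^(-16) ≡ 12 (mod 251).
Scan 33·12^i mod 251 for i = 0, 1, …:
  i=0: 33   i=1: 145   i=2: 234   i=3: 47
Match at i=3, j=15: x = 3·16 + 15 = 63.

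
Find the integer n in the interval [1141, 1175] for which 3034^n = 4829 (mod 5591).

1175

Compute 3034^1141 mod 5591 = 5214, then multiply by 3034 repeatedly:
  3034^1141=5214  3034^1142=2337  3034^1143=1070  3034^1144=3600  3034^1145=3177
  3034^1146=134  3034^1147=4004  3034^1148=4484  3034^1149=1553  3034^1150=4180
  3034^1151=1732  3034^1152=4939  3034^1153=1046  3034^1154=3467  3034^1155=2207
  3034^1156=3611  3034^1157=3005  3034^1158=3840  3034^1159=4507  3034^1160=4243
  3034^1161=2780  3034^1162=3292  3034^1163=2402  3034^1164=2595  3034^1165=1102
  3034^1166=50  3034^1167=743  3034^1168=1089  3034^1169=5336  3034^1170=3479
  3034^1171=5069  3034^1172=4096  3034^1173=4062  3034^1174=1544  3034^1175=4829
Found 4829 at exponent 1175.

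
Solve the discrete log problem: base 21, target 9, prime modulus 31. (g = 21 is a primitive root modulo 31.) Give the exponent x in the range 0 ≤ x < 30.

Successive powers of 21 modulo 31:
  21^0=1  21^1=21  21^2=7  21^3=23  21^4=18  21^5=6
  21^6=2  21^7=11  21^8=14  21^9=15  21^10=5  21^11=12
  21^12=4  21^13=22  21^14=28  21^15=30  21^16=10  21^17=24
  21^18=8  21^19=13  21^20=25  21^21=29  21^22=20  21^23=17
  21^24=16  21^25=26  21^26=19  21^27=27  21^28=9
So 21^28 ≡ 9 (mod 31), giving x = 28.

28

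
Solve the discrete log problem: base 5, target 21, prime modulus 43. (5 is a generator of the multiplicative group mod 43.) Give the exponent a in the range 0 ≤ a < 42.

Successive powers of 5 modulo 43:
  5^0=1  5^1=5  5^2=25  5^3=39  5^4=23  5^5=29
  5^6=16  5^7=37  5^8=13  5^9=22  5^10=24  5^11=34
  5^12=41  5^13=33  5^14=36  5^15=8  5^16=40  5^17=28
  5^18=11  5^19=12  5^20=17  5^21=42  5^22=38  5^23=18
  5^24=4  5^25=20  5^26=14  5^27=27  5^28=6  5^29=30
  5^30=21
So 5^30 ≡ 21 (mod 43), giving a = 30.

30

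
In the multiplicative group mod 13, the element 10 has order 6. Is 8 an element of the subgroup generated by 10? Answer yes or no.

⟨10⟩ has order 6; its elements mod 13 are {1, 3, 4, 9, 10, 12}.
8 is not in this set.

no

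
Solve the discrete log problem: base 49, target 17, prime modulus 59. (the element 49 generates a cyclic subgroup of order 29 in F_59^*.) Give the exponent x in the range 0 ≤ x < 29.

14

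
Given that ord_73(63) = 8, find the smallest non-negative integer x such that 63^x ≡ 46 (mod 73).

6

Successive powers of 63 modulo 73:
  63^0=1  63^1=63  63^2=27  63^3=22  63^4=72  63^5=10
  63^6=46
So 63^6 ≡ 46 (mod 73), giving x = 6.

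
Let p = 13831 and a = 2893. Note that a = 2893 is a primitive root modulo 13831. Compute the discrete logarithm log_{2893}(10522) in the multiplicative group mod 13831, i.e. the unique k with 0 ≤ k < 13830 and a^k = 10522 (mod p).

13521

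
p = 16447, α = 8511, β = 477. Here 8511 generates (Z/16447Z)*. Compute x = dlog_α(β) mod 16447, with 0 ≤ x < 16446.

Baby-step giant-step with m = ceil(sqrt(16446)) = 129.
Baby table (8511^j mod 16447 for j=0..128):
  0:1  1:8511  2:4533  3:12148  4:5786  5:2328  6:11420  7:10297
  8:8151  9:16162  10:8521  11:7408  12:8137  13:12137  14:10847  15:1806
  16:9368  17:12439  18:15437  19:5671  20:10383  21:16429  22:11272  23:641
  24:11594  25:10981  26:7437  27:8251  28:12018  29:1305  30:5130  31:11092
  32:14679  33:1557  34:11792  35:2118  36:386  37:12293  38:6356  39:1733
  40:13051  41:10470  42:324  43:10915  44:4909  45:5119  46:16153  47:14157
  48:15952  49:13934  50:9404  51:6342  52:14155  53:15377  54:4868  55:1555
  56:11217  57:9499  58:8984  59:721  60:1700  61:11787  62:8904  63:10615
  64:894  65:10320  66:6540  67:5292  68:8326  69:8910  70:12340  71:11645
  72:973  73:8362  74:2813  75:11058  76:4904  77:11905  78:9935  79:2758
  80:3469  81:2294  82:1645  83:4198  84:6294  85:355  86:11604  87:13856
  88:3426  89:14602  90:4090  91:8138  92:4201  93:15380  94:13954  95:15154
  96:14767  97:10410  98:15968  99:2087  100:16144  101:3346  102:8049  103:3284
  104:6671  105:1837  106:10057  107:4939  108:13744  109:4120  110:316  111:8615
  112:1539  113:6617  114:2759  115:11980  116:6827  117:13793  118:9984  119:8622
  120:11775  121:5454  122:5560  123:3141  124:6676  125:11498  126:16275  127:16338
  128:9780
Giant step factor: 8511^(-129) ≡ 1604 (mod 16447).
Scan 477·1604^i mod 16447 for i = 0, 1, …:
  i=0: 477   i=1: 8546   i=2: 7433   i=3: 14904
  i=4: 8525   i=5: 6643   i=6: 14163   i=7: 4145
  i=8: 3992   i=9: 5285     …   i=97: 2587
  i=98: 4904
Match at i=98, j=76: x = 98·129 + 76 = 12718.

12718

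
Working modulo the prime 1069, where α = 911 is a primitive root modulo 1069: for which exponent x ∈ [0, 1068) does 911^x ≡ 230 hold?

156

Baby-step giant-step with m = ceil(sqrt(1068)) = 33.
Baby table (911^j mod 1069 for j=0..32):
  0:1  1:911  2:377  3:298  4:1021  5:101  6:77  7:662
  8:166  9:497  10:580  11:294  12:584  13:731  14:1023  15:854
  16:831  17:189  18:70  19:699  20:734  21:549  22:916  23:656
  24:45  25:373  26:930  27:582  28:1047  29:269  30:258  31:927
  32:1056
Giant step factor: 911^(-33) ≡ 929 (mod 1069).
Scan 230·929^i mod 1069 for i = 0, 1, …:
  i=0: 230   i=1: 939   i=2: 27   i=3: 496
  i=4: 45
Match at i=4, j=24: x = 4·33 + 24 = 156.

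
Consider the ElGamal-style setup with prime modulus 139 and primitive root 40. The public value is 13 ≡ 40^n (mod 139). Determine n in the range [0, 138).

Baby-step giant-step with m = ceil(sqrt(138)) = 12.
Baby table (40^j mod 139 for j=0..11):
  0:1  1:40  2:71  3:60  4:37  5:90  6:125  7:135
  8:118  9:133  10:38  11:130
Giant step factor: 40^(-12) ≡ 100 (mod 139).
Scan 13·100^i mod 139 for i = 0, 1, …:
  i=0: 13   i=1: 49   i=2: 35   i=3: 25
  i=4: 137   i=5: 78   i=6: 16   i=7: 71
Match at i=7, j=2: n = 7·12 + 2 = 86.

86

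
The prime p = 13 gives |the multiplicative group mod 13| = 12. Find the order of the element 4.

6

The order of 4 must divide p − 1 = 12 = 2^2 · 3.
Divisors: 1, 2, 3, 4, 6, 12.
Check each in increasing order: 4^1 ≡ 4;  4^2 ≡ 3;  4^3 ≡ 12;  4^4 ≡ 9;  4^6 ≡ 1.
Smallest exponent giving 1 is 6.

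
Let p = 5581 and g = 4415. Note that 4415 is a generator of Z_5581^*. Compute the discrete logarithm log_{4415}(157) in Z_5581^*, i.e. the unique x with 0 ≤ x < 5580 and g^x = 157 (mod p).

4190

Baby-step giant-step with m = ceil(sqrt(5580)) = 75.
Baby table (4415^j mod 5581 for j=0..74):
  0:1  1:4415  2:3373  3:1687  4:3051  5:3212  6:5240  7:1355
  8:5074  9:5157  10:3256  11:4165  12:4661  13:1168  14:5457  15:5059
  16:323  17:2890  18:1184  19:3544  20:3217  21:4991  22:1477  23:2347
  24:3669  25:2573  26:2460  27:274  28:4214  29:3337  30:4596  31:4405
  32:3871  33:1443  34:2924  35:607  36:1025  37:4765  38:2686  39:4646
  40:1915  41:5091  42:2078  43:4787  44:4939  45:718  46:5543  47:5241
  48:189  49:2866  50:1263  51:726  52:1796  53:4320  54:2523  55:4950
  56:4635  57:3579  58:1474  59:264  60:4712  61:3093  62:4469  63:1800
  64:5237  65:4853  66:536  67:96  68:5265  69:110  70:103  71:2684
  72:1397  73:750  74:1717
Giant step factor: 4415^(-75) ≡ 1061 (mod 5581).
Scan 157·1061^i mod 5581 for i = 0, 1, …:
  i=0: 157   i=1: 4728   i=2: 4670   i=3: 4523
  i=4: 4824   i=5: 487   i=6: 3255   i=7: 4497
  i=8: 5143   i=9: 4086     …   i=54: 5028
  i=55: 4853
Match at i=55, j=65: x = 55·75 + 65 = 4190.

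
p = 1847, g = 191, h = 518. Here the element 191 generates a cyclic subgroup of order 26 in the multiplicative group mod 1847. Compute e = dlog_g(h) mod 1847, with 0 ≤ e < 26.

18

Successive powers of 191 modulo 1847:
  191^0=1  191^1=191  191^2=1388  191^3=987  191^4=123  191^5=1329
  191^6=800  191^7=1346  191^8=353  191^9=931  191^10=509  191^11=1175
  191^12=938  191^13=1846  191^14=1656  191^15=459  191^16=860  191^17=1724
  191^18=518
So 191^18 ≡ 518 (mod 1847), giving e = 18.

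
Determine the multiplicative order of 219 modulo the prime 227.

The order of 219 must divide p − 1 = 226 = 2 · 113.
Divisors: 1, 2, 113, 226.
Check each in increasing order: 219^1 ≡ 219;  219^2 ≡ 64;  219^113 ≡ 1.
Smallest exponent giving 1 is 113.

113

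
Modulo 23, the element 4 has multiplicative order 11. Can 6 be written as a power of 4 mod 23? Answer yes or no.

yes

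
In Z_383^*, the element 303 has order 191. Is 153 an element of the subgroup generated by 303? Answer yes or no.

yes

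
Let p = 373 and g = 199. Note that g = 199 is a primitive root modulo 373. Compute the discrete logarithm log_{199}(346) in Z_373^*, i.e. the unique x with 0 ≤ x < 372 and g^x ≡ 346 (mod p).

Baby-step giant-step with m = ceil(sqrt(372)) = 20.
Baby table (199^j mod 373 for j=0..19):
  0:1  1:199  2:63  3:228  4:239  5:190  6:137  7:34
  8:52  9:277  10:292  11:293  12:119  13:182  14:37  15:276
  16:93  17:230  18:264  19:316
Giant step factor: 199^(-20) ≡ 39 (mod 373).
Scan 346·39^i mod 373 for i = 0, 1, …:
  i=0: 346   i=1: 66   i=2: 336   i=3: 49
  i=4: 46   i=5: 302   i=6: 215   i=7: 179
  i=8: 267   i=9: 342   i=10: 283   i=11: 220
  i=12: 1
Match at i=12, j=0: x = 12·20 + 0 = 240.

240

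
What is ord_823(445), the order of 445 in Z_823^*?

The order of 445 must divide p − 1 = 822 = 2 · 3 · 137.
Divisors: 1, 2, 3, 6, 137, 274, 411, 822.
Check each in increasing order: 445^1 ≡ 445;  445^2 ≡ 505;  445^3 ≡ 46;  445^6 ≡ 470;  445^137 ≡ 175;  445^274 ≡ 174;  445^411 ≡ 822;  445^822 ≡ 1.
Smallest exponent giving 1 is 822.

822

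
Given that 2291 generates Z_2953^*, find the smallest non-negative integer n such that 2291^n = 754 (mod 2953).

Baby-step giant-step with m = ceil(sqrt(2952)) = 55.
Baby table (2291^j mod 2953 for j=0..54):
  0:1  1:2291  2:1200  3:2910  4:1889  5:1554  6:1849  7:1457
  8:1097  9:224  10:2315  11:77  12:2180  13:857  14:2595  15:756
  16:1538  17:629  18:2928  19:1785  20:2483  21:1075  22:23  23:2492
  24:1023  25:1964  26:2105  27:306  28:1185  29:1028  30:1607  31:2199
  32:91  33:1771  34:2892  35:1993  36:625  37:2623  38:2891  39:2655
  40:2378  41:2666  42:1002  43:1101  44:529  45:1209  46:2858  47:877
  48:1167  49:1132  50:678  51:20  52:1525  53:376  54:2093
Giant step factor: 2291^(-55) ≡ 674 (mod 2953).
Scan 754·674^i mod 2953 for i = 0, 1, …:
  i=0: 754   i=1: 280   i=2: 2681   i=3: 2711
  i=4: 2260   i=5: 2445   i=6: 156   i=7: 1789
  i=8: 962   i=9: 1681     …   i=26: 758
  i=27: 23
Match at i=27, j=22: n = 27·55 + 22 = 1507.

1507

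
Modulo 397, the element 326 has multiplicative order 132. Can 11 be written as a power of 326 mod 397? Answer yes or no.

no

11 ∈ ⟨326⟩ iff 11^132 ≡ 1 (mod 397), since |⟨326⟩| = 132.
11^132 mod 397 = 34.
Since 34 ≠ 1, 11 does not lie in the subgroup.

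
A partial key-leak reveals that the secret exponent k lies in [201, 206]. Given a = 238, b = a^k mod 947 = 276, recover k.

205

Compute 238^201 mod 947 = 457, then multiply by 238 repeatedly:
  238^201=457  238^202=808  238^203=63  238^204=789  238^205=276
Found 276 at exponent 205.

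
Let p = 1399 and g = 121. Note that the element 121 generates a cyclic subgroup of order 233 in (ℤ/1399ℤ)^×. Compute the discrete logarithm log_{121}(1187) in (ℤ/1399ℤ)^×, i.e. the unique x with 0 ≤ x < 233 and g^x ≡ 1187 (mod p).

217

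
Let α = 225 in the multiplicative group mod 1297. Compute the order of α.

The order of 225 must divide p − 1 = 1296 = 2^4 · 3^4.
Divisors: 1, 2, 3, 4, 6, 8, 9, 12, 16, 18, 24, 27, 36, 48, 54, 72, 81, 108, 144, 162, 216, 324, 432, 648, 1296.
Check each in increasing order: 225^1 ≡ 225;  225^2 ≡ 42;  225^3 ≡ 371;  225^4 ≡ 467;  225^6 ≡ 159;  225^8 ≡ 193;  225^9 ≡ 624;  225^12 ≡ 638;  225^16 ≡ 933;  225^18 ≡ 276;  225^24 ≡ 1083;  225^27 ≡ 1020;  225^36 ≡ 950;  225^48 ≡ 401;  225^54 ≡ 206;  225^72 ≡ 1085;  225^81 ≡ 6;  225^108 ≡ 932;  225^144 ≡ 846;  225^162 ≡ 36;  225^216 ≡ 931;  225^324 ≡ 1296;  225^432 ≡ 365;  225^648 ≡ 1.
Smallest exponent giving 1 is 648.

648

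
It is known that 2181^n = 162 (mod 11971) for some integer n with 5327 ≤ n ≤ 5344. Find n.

5337

Compute 2181^5327 mod 11971 = 7797, then multiply by 2181 repeatedly:
  2181^5327=7797  2181^5328=6437  2181^5329=9085  2181^5330=2380  2181^5331=7337
  2181^5332=8741  2181^5333=6289  2181^5334=9514  2181^5335=4291  2181^5336=9320
  2181^5337=162
Found 162 at exponent 5337.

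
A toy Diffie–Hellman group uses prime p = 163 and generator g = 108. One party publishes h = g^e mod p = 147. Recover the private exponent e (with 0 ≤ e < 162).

Baby-step giant-step with m = ceil(sqrt(162)) = 13.
Baby table (108^j mod 163 for j=0..12):
  0:1  1:108  2:91  3:48  4:131  5:130  6:22  7:94
  8:46  9:78  10:111  11:89  12:158
Giant step factor: 108^(-13) ≡ 147 (mod 163).
Scan 147·147^i mod 163 for i = 0, 1, …:
  i=0: 147   i=1: 93   i=2: 142   i=3: 10
  i=4: 3   i=5: 115   i=6: 116   i=7: 100
  i=8: 30   i=9: 9   i=10: 19   i=11: 22
Match at i=11, j=6: e = 11·13 + 6 = 149.

149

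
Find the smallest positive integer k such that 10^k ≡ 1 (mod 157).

78

The order of 10 must divide p − 1 = 156 = 2^2 · 3 · 13.
Divisors: 1, 2, 3, 4, 6, 12, 13, 26, 39, 52, 78, 156.
Check each in increasing order: 10^1 ≡ 10;  10^2 ≡ 100;  10^3 ≡ 58;  10^4 ≡ 109;  10^6 ≡ 67;  10^12 ≡ 93;  10^13 ≡ 145;  10^26 ≡ 144;  10^39 ≡ 156;  10^52 ≡ 12;  10^78 ≡ 1.
Smallest exponent giving 1 is 78.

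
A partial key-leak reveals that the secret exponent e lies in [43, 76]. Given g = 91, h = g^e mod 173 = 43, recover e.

60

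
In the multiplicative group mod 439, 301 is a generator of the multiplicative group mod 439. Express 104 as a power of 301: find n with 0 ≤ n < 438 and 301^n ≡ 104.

238

Baby-step giant-step with m = ceil(sqrt(438)) = 21.
Baby table (301^j mod 439 for j=0..20):
  0:1  1:301  2:167  3:221  4:232  5:31  6:112  7:348
  8:266  9:168  10:83  11:399  12:252  13:344  14:379  15:378
  16:77  17:349  18:128  19:335  20:304
Giant step factor: 301^(-21) ≡ 423 (mod 439).
Scan 104·423^i mod 439 for i = 0, 1, …:
  i=0: 104   i=1: 92   i=2: 284   i=3: 285
  i=4: 269   i=5: 86   i=6: 380   i=7: 66
  i=8: 261   i=9: 214   i=10: 88   i=11: 348
Match at i=11, j=7: n = 11·21 + 7 = 238.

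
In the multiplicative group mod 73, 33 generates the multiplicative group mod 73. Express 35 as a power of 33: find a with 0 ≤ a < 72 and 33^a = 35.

10

Successive powers of 33 modulo 73:
  33^0=1  33^1=33  33^2=67  33^3=21  33^4=36  33^5=20
  33^6=3  33^7=26  33^8=55  33^9=63  33^10=35
So 33^10 ≡ 35 (mod 73), giving a = 10.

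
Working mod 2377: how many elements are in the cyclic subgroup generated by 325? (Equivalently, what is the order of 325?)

88

The order of 325 must divide p − 1 = 2376 = 2^3 · 3^3 · 11.
Divisors: 1, 2, 3, 4, 6, 8, 9, 11, 12, 18, 22, 24, 27, 33, 36, 44, 54, 66, 72, 88, 99, 108, 132, 198, 216, 264, 297, 396, 594, 792, 1188, 2376.
Check each in increasing order: 325^1 ≡ 325;  325^2 ≡ 1037;  325^3 ≡ 1868;  325^4 ≡ 965;  325^6 ≡ 2365;  325^8 ≡ 1818;  325^9 ≡ 1354;  325^11 ≡ 1668;  325^12 ≡ 144;  325^18 ≡ 649;  325^22 ≡ 1134;  325^24 ≡ 1720;  325^27 ≡ 1633;  325^33 ≡ 1797;  325^36 ≡ 472;  325^44 ≡ 2376;  325^54 ≡ 2072;  325^66 ≡ 1243;  325^72 ≡ 1723;  325^88 ≡ 1.
Smallest exponent giving 1 is 88.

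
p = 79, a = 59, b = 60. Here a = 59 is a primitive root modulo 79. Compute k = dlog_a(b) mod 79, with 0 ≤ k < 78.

Baby-step giant-step with m = ceil(sqrt(78)) = 9.
Baby table (59^j mod 79 for j=0..8):
  0:1  1:59  2:5  3:58  4:25  5:53  6:46  7:28
  8:72
Giant step factor: 59^(-9) ≡ 57 (mod 79).
Scan 60·57^i mod 79 for i = 0, 1, …:
  i=0: 60   i=1: 23   i=2: 47   i=3: 72
Match at i=3, j=8: k = 3·9 + 8 = 35.

35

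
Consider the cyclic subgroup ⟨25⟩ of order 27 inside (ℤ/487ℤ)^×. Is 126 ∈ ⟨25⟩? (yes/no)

126 ∈ ⟨25⟩ iff 126^27 ≡ 1 (mod 487), since |⟨25⟩| = 27.
126^27 mod 487 = 486.
Since 486 ≠ 1, 126 does not lie in the subgroup.

no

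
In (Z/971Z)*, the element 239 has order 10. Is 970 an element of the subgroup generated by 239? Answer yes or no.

yes

⟨239⟩ has order 10; its elements mod 971 are {1, 65, 168, 239, 341, 630, 732, 803, 906, 970}.
970 is in this set.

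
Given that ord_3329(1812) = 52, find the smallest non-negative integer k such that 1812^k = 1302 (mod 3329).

31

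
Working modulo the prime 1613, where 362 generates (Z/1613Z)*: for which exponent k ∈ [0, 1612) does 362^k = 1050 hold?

Baby-step giant-step with m = ceil(sqrt(1612)) = 41.
Baby table (362^j mod 1613 for j=0..40):
  0:1  1:362  2:391  3:1211  4:1259  5:892  6:304  7:364
  8:1115  9:380  10:455  11:184  12:475  13:972  14:230  15:997
  16:1215  17:1094  18:843  19:309  20:561  21:1457  22:1596  23:298
  24:1418  25:382  26:1179  27:966  28:1284  29:264  30:401  31:1605
  32:330  33:98  34:1603  35:1219  36:929  37:794  38:314  39:758
  40:186
Giant step factor: 362^(-41) ≡ 300 (mod 1613).
Scan 1050·300^i mod 1613 for i = 0, 1, …:
  i=0: 1050   i=1: 465   i=2: 782   i=3: 715
  i=4: 1584   i=5: 978   i=6: 1447   i=7: 203
  i=8: 1219
Match at i=8, j=35: k = 8·41 + 35 = 363.

363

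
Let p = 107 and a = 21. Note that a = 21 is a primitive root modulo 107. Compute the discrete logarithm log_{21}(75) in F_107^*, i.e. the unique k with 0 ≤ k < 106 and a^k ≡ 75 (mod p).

Baby-step giant-step with m = ceil(sqrt(106)) = 11.
Baby table (21^j mod 107 for j=0..10):
  0:1  1:21  2:13  3:59  4:62  5:18  6:57  7:20
  8:99  9:46  10:3
Giant step factor: 21^(-11) ≡ 17 (mod 107).
Scan 75·17^i mod 107 for i = 0, 1, …:
  i=0: 75   i=1: 98   i=2: 61   i=3: 74
  i=4: 81   i=5: 93   i=6: 83   i=7: 20
Match at i=7, j=7: k = 7·11 + 7 = 84.

84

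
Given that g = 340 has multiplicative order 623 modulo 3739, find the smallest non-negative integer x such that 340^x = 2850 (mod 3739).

207

Baby-step giant-step with m = ceil(sqrt(623)) = 25.
Baby table (340^j mod 3739 for j=0..24):
  0:1  1:340  2:3430  3:3371  4:2006  5:1542  6:820  7:2114
  8:872  9:1099  10:3499  11:658  12:3119  13:2323  14:891  15:81
  16:1367  17:1144  18:104  19:1709  20:1515  21:2857  22:2979  23:3330
  24:3022
Giant step factor: 340^(-25) ≡ 2404 (mod 3739).
Scan 2850·2404^i mod 3739 for i = 0, 1, …:
  i=0: 2850   i=1: 1552   i=2: 3225   i=3: 1953
  i=4: 2567   i=5: 1718   i=6: 2216   i=7: 2928
  i=8: 2114
Match at i=8, j=7: x = 8·25 + 7 = 207.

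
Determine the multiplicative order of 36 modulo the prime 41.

20

The order of 36 must divide p − 1 = 40 = 2^3 · 5.
Divisors: 1, 2, 4, 5, 8, 10, 20, 40.
Check each in increasing order: 36^1 ≡ 36;  36^2 ≡ 25;  36^4 ≡ 10;  36^5 ≡ 32;  36^8 ≡ 18;  36^10 ≡ 40;  36^20 ≡ 1.
Smallest exponent giving 1 is 20.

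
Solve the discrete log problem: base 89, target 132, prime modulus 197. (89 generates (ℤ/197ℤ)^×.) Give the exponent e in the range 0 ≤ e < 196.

68

Baby-step giant-step with m = ceil(sqrt(196)) = 14.
Baby table (89^j mod 197 for j=0..13):
  0:1  1:89  2:41  3:103  4:105  5:86  6:168  7:177
  8:190  9:165  10:107  11:67  12:53  13:186
Giant step factor: 89^(-14) ≡ 33 (mod 197).
Scan 132·33^i mod 197 for i = 0, 1, …:
  i=0: 132   i=1: 22   i=2: 135   i=3: 121
  i=4: 53
Match at i=4, j=12: e = 4·14 + 12 = 68.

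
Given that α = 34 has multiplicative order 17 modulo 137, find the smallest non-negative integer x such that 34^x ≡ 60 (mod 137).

2

Successive powers of 34 modulo 137:
  34^0=1  34^1=34  34^2=60
So 34^2 ≡ 60 (mod 137), giving x = 2.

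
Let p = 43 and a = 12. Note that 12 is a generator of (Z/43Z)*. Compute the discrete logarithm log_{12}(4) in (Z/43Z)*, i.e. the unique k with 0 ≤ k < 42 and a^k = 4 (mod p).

Successive powers of 12 modulo 43:
  12^0=1  12^1=12  12^2=15  12^3=8  12^4=10  12^5=34
  12^6=21  12^7=37  12^8=14  12^9=39  12^10=38  12^11=26
  12^12=11  12^13=3  12^14=36  12^15=2  12^16=24  12^17=30
  12^18=16  12^19=20  12^20=25  12^21=42  12^22=31  12^23=28
  12^24=35  12^25=33  12^26=9  12^27=22  12^28=6  12^29=29
  12^30=4
So 12^30 ≡ 4 (mod 43), giving k = 30.

30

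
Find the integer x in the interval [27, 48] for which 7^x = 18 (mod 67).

Compute 7^27 mod 67 = 45, then multiply by 7 repeatedly:
  7^27=45  7^28=47  7^29=61  7^30=25  7^31=41
  7^32=19  7^33=66  7^34=60  7^35=18
Found 18 at exponent 35.

35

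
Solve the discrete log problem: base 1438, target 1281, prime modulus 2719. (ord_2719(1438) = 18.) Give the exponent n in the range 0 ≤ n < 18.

10

Successive powers of 1438 modulo 2719:
  1438^0=1  1438^1=1438  1438^2=1404  1438^3=1454  1438^4=2660  1438^5=2166
  1438^6=1453  1438^7=1222  1438^8=762  1438^9=2718  1438^10=1281
So 1438^10 ≡ 1281 (mod 2719), giving n = 10.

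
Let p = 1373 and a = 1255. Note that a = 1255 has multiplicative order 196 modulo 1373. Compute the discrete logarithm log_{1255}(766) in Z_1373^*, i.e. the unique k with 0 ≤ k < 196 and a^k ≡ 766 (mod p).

Baby-step giant-step with m = ceil(sqrt(196)) = 14.
Baby table (1255^j mod 1373 for j=0..13):
  0:1  1:1255  2:194  3:449  4:565  5:607  6:1143  7:1053
  8:689  9:1078  10:485  11:436  12:726  13:831
Giant step factor: 1255^(-14) ≡ 745 (mod 1373).
Scan 766·745^i mod 1373 for i = 0, 1, …:
  i=0: 766   i=1: 875   i=2: 1073   i=3: 299
  i=4: 329   i=5: 711   i=6: 1090   i=7: 607
Match at i=7, j=5: k = 7·14 + 5 = 103.

103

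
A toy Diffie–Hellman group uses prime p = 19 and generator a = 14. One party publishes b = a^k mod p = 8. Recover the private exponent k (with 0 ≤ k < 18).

Successive powers of 14 modulo 19:
  14^0=1  14^1=14  14^2=6  14^3=8
So 14^3 ≡ 8 (mod 19), giving k = 3.

3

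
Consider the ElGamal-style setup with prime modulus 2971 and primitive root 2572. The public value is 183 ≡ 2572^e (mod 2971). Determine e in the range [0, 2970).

624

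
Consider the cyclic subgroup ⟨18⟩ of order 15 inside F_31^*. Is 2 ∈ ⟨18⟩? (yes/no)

⟨18⟩ has order 15; its elements mod 31 are {1, 2, 4, 5, 7, 8, 9, 10, 14, 16, 18, 19, 20, 25, 28}.
2 is in this set.

yes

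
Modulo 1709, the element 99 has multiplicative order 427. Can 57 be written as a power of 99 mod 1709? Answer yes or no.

no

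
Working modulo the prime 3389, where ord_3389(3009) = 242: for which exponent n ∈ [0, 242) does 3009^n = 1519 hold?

Baby-step giant-step with m = ceil(sqrt(242)) = 16.
Baby table (3009^j mod 3389 for j=0..15):
  0:1  1:3009  2:2062  3:2688  4:2038  5:1641  6:3385  7:1520
  8:1919  9:2804  10:2015  11:214  12:16  13:698  14:2491  15:2340
Giant step factor: 3009^(-16) ≡ 1980 (mod 3389).
Scan 1519·1980^i mod 3389 for i = 0, 1, …:
  i=0: 1519   i=1: 1577   i=2: 1191   i=3: 2825
  i=4: 1650   i=5: 4   i=6: 1142   i=7: 697
  i=8: 737   i=9: 1990   i=10: 2182   i=11: 2774
  i=12: 2340
Match at i=12, j=15: n = 12·16 + 15 = 207.

207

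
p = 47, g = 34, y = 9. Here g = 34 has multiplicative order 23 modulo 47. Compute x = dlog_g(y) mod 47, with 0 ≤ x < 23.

Successive powers of 34 modulo 47:
  34^0=1  34^1=34  34^2=28  34^3=12  34^4=32  34^5=7
  34^6=3  34^7=8  34^8=37  34^9=36  34^10=2  34^11=21
  34^12=9
So 34^12 ≡ 9 (mod 47), giving x = 12.

12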